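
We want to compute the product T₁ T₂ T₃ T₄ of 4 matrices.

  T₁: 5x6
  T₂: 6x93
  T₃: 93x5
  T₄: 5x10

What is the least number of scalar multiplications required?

Adjacent pairs: T₁T₂ = 5·6·93 = 2790; T₂T₃ = 6·93·5 = 2790; T₃T₄ = 93·5·10 = 4650.
Length 3: T₁..T₃: k=1: 0+2790+5·6·5=2940; k=2: 2790+0+5·93·5=5115 → min 2940 | T₂..T₄: k=2: 0+4650+6·93·10=10230; k=3: 2790+0+6·5·10=3090 → min 3090.
Length 4: T₁..T₄: k=1: 0+3090+5·6·10=3390; k=2: 2790+4650+5·93·10=12090; k=3: 2940+0+5·5·10=3190 → min 3190.
Optimal order: ((T₁ (T₂ T₃)) T₄) with cost 3190.

3190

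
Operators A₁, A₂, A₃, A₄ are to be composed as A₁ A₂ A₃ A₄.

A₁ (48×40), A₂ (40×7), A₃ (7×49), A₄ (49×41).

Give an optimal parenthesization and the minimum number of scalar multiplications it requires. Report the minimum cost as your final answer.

41279

Adjacent pairs: A₁A₂ = 48·40·7 = 13440; A₂A₃ = 40·7·49 = 13720; A₃A₄ = 7·49·41 = 14063.
Length 3: A₁..A₃: k=1: 0+13720+48·40·49=107800; k=2: 13440+0+48·7·49=29904 → min 29904 | A₂..A₄: k=2: 0+14063+40·7·41=25543; k=3: 13720+0+40·49·41=94080 → min 25543.
Length 4: A₁..A₄: k=1: 0+25543+48·40·41=104263; k=2: 13440+14063+48·7·41=41279; k=3: 29904+0+48·49·41=126336 → min 41279.
Optimal parenthesization: ((A₁ A₂) (A₃ A₄)) with cost 41279.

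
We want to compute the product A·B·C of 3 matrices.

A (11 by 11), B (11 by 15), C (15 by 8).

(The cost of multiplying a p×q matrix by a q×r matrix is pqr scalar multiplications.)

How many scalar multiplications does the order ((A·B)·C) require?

3135

(A·B): 11×11 by 11×15 → 11×15, cost 11·11·15 = 1815
((A·B)·C): 11×15 by 15×8 → 11×8, cost 11·15·8 = 1320; cumulative 3135
Total: 3135 scalar multiplications.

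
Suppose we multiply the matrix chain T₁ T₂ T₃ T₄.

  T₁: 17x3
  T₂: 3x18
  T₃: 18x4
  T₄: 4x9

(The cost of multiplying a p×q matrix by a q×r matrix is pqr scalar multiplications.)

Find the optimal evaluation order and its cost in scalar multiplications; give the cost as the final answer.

783

Adjacent pairs: T₁T₂ = 17·3·18 = 918; T₂T₃ = 3·18·4 = 216; T₃T₄ = 18·4·9 = 648.
Length 3: T₁..T₃: k=1: 0+216+17·3·4=420; k=2: 918+0+17·18·4=2142 → min 420 | T₂..T₄: k=2: 0+648+3·18·9=1134; k=3: 216+0+3·4·9=324 → min 324.
Length 4: T₁..T₄: k=1: 0+324+17·3·9=783; k=2: 918+648+17·18·9=4320; k=3: 420+0+17·4·9=1032 → min 783.
Optimal parenthesization: (T₁ ((T₂ T₃) T₄)) with cost 783.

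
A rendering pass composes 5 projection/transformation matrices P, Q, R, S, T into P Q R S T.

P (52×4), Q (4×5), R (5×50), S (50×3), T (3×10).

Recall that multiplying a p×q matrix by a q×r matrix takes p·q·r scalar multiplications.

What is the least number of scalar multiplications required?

2994

Adjacent pairs: PQ = 52·4·5 = 1040; QR = 4·5·50 = 1000; RS = 5·50·3 = 750; ST = 50·3·10 = 1500.
Length 3: P..R: k=1: 0+1000+52·4·50=11400; k=2: 1040+0+52·5·50=14040 → min 11400 | Q..S: k=2: 0+750+4·5·3=810; k=3: 1000+0+4·50·3=1600 → min 810 | R..T: k=3: 0+1500+5·50·10=4000; k=4: 750+0+5·3·10=900 → min 900.
Length 4: P..S: k=1: 0+810+52·4·3=1434; k=2: 1040+750+52·5·3=2570; k=3: 11400+0+52·50·3=19200 → min 1434 | Q..T: k=2: 0+900+4·5·10=1100; k=3: 1000+1500+4·50·10=4500; k=4: 810+0+4·3·10=930 → min 930.
Length 5: P..T: k=1: 0+930+52·4·10=3010; k=2: 1040+900+52·5·10=4540; k=3: 11400+1500+52·50·10=38900; k=4: 1434+0+52·3·10=2994 → min 2994.
Optimal order: ((P (Q (R S))) T) with cost 2994.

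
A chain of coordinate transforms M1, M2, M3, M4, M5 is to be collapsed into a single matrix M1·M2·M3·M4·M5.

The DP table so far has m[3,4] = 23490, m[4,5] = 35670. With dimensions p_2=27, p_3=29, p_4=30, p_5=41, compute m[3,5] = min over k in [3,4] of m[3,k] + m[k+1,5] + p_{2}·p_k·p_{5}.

56700

m[3,5] = min over k∈[3,4] of m[3,k]+m[k+1,5]+p_{2}·p_k·p_{5}.
k=3: 0 + 35670 + 27·29·41 = 67773; k=4: 23490 + 0 + 27·30·41 = 56700.
Minimum: 56700 at k=4.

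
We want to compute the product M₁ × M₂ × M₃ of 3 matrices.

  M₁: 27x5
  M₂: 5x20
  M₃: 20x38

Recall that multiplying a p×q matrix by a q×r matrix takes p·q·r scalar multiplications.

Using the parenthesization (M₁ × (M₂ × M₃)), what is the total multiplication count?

(M₂ × M₃): 5×20 by 20×38 → 5×38, cost 5·20·38 = 3800
(M₁ × (M₂ × M₃)): 27×5 by 5×38 → 27×38, cost 27·5·38 = 5130; cumulative 8930
Total: 8930 scalar multiplications.

8930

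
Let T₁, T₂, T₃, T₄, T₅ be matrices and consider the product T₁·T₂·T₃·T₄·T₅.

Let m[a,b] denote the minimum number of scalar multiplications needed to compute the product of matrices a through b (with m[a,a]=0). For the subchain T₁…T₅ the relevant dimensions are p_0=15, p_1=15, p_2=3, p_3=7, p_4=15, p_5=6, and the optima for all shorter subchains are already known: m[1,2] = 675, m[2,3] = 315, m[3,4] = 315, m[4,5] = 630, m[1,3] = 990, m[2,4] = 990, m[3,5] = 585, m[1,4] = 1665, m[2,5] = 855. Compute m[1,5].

m[1,5] = min over k∈[1,4] of m[1,k]+m[k+1,5]+p_{0}·p_k·p_{5}.
k=1: 0 + 855 + 15·15·6 = 2205; k=2: 675 + 585 + 15·3·6 = 1530; k=3: 990 + 630 + 15·7·6 = 2250; k=4: 1665 + 0 + 15·15·6 = 3015.
Minimum: 1530 at k=2.

1530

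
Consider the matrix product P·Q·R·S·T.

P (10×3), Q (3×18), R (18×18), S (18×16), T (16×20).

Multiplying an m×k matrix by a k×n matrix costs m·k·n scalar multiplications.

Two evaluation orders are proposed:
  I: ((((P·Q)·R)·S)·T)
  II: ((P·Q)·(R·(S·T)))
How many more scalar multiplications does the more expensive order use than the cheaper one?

6520

Order I = ((((P·Q)·R)·S)·T): (P·Q): 10×3 by 3×18 → 10×18, cost 10·3·18 = 540; ((P·Q)·R): 10×18 by 18×18 → 10×18, cost 10·18·18 = 3240; cumulative 3780; (((P·Q)·R)·S): 10×18 by 18×16 → 10×16, cost 10·18·16 = 2880; cumulative 6660; ((((P·Q)·R)·S)·T): 10×16 by 16×20 → 10×20, cost 10·16·20 = 3200; cumulative 9860. Total 9860.
Order II = ((P·Q)·(R·(S·T))): (P·Q): 10×3 by 3×18 → 10×18, cost 10·3·18 = 540; (S·T): 18×16 by 16×20 → 18×20, cost 18·16·20 = 5760; (R·(S·T)): 18×18 by 18×20 → 18×20, cost 18·18·20 = 6480; cumulative 12240; ((P·Q)·(R·(S·T))): 10×18 by 18×20 → 10×20, cost 10·18·20 = 3600; cumulative 16380. Total 16380.
Difference: |9860 − 16380| = 6520.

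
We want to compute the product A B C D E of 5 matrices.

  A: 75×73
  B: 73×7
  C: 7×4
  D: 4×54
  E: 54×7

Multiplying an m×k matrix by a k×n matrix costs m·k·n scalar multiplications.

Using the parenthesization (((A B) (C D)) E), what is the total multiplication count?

96537

(A B): 75×73 by 73×7 → 75×7, cost 75·73·7 = 38325
(C D): 7×4 by 4×54 → 7×54, cost 7·4·54 = 1512
((A B) (C D)): 75×7 by 7×54 → 75×54, cost 75·7·54 = 28350; cumulative 68187
(((A B) (C D)) E): 75×54 by 54×7 → 75×7, cost 75·54·7 = 28350; cumulative 96537
Total: 96537 scalar multiplications.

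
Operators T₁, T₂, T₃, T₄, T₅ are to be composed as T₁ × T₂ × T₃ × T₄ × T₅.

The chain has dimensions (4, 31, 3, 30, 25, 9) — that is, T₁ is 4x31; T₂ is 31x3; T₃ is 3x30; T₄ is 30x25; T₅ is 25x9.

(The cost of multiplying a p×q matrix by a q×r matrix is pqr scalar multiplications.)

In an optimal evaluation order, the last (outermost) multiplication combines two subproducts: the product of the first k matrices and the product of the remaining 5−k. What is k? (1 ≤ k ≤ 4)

2

Adjacent pairs: T₁T₂ = 4·31·3 = 372; T₂T₃ = 31·3·30 = 2790; T₃T₄ = 3·30·25 = 2250; T₄T₅ = 30·25·9 = 6750.
Length 3: T₁..T₃: k=1: 0+2790+4·31·30=6510; k=2: 372+0+4·3·30=732 → min 732 | T₂..T₄: k=2: 0+2250+31·3·25=4575; k=3: 2790+0+31·30·25=26040 → min 4575 | T₃..T₅: k=3: 0+6750+3·30·9=7560; k=4: 2250+0+3·25·9=2925 → min 2925.
Length 4: T₁..T₄: k=1: 0+4575+4·31·25=7675; k=2: 372+2250+4·3·25=2922; k=3: 732+0+4·30·25=3732 → min 2922 | T₂..T₅: k=2: 0+2925+31·3·9=3762; k=3: 2790+6750+31·30·9=17910; k=4: 4575+0+31·25·9=11550 → min 3762.
Top-level splits: k=1: (T₁..T₁)·(T₂..T₅) → 0+3762+4·31·9 = 4878; k=2: (T₁..T₂)·(T₃..T₅) → 372+2925+4·3·9 = 3405; k=3: (T₁..T₃)·(T₄..T₅) → 732+6750+4·30·9 = 8562; k=4: (T₁..T₄)·(T₅..T₅) → 2922+0+4·25·9 = 3822.
Best split is after T₂, i.e. k = 2.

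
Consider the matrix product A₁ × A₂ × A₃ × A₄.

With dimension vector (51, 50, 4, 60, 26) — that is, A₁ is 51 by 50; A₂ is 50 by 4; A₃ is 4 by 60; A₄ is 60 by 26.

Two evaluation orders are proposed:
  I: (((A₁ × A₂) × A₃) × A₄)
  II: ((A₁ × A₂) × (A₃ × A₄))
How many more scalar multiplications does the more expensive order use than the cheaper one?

Order I = (((A₁ × A₂) × A₃) × A₄): (A₁ × A₂): 51×50 by 50×4 → 51×4, cost 51·50·4 = 10200; ((A₁ × A₂) × A₃): 51×4 by 4×60 → 51×60, cost 51·4·60 = 12240; cumulative 22440; (((A₁ × A₂) × A₃) × A₄): 51×60 by 60×26 → 51×26, cost 51·60·26 = 79560; cumulative 102000. Total 102000.
Order II = ((A₁ × A₂) × (A₃ × A₄)): (A₁ × A₂): 51×50 by 50×4 → 51×4, cost 51·50·4 = 10200; (A₃ × A₄): 4×60 by 60×26 → 4×26, cost 4·60·26 = 6240; ((A₁ × A₂) × (A₃ × A₄)): 51×4 by 4×26 → 51×26, cost 51·4·26 = 5304; cumulative 21744. Total 21744.
Difference: |102000 − 21744| = 80256.

80256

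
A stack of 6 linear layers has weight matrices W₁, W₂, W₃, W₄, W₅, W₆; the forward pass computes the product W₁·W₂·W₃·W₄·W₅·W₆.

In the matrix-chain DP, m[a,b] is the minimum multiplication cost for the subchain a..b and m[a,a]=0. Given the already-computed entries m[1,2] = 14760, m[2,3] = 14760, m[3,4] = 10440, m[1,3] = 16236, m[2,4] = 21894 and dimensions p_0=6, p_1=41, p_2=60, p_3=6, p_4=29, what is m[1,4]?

17280

m[1,4] = min over k∈[1,3] of m[1,k]+m[k+1,4]+p_{0}·p_k·p_{4}.
k=1: 0 + 21894 + 6·41·29 = 29028; k=2: 14760 + 10440 + 6·60·29 = 35640; k=3: 16236 + 0 + 6·6·29 = 17280.
Minimum: 17280 at k=3.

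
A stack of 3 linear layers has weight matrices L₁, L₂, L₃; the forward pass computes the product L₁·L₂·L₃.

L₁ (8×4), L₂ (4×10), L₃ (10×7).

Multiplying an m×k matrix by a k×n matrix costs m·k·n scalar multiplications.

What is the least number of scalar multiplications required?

504

Order (L₁·(L₂·L₃)): (L₂·L₃): 4×10 by 10×7 → 4×7, cost 4·10·7 = 280; (L₁·(L₂·L₃)): 8×4 by 4×7 → 8×7, cost 8·4·7 = 224; cumulative 504. Total 504.
Order ((L₁·L₂)·L₃): (L₁·L₂): 8×4 by 4×10 → 8×10, cost 8·4·10 = 320; ((L₁·L₂)·L₃): 8×10 by 10×7 → 8×7, cost 8·10·7 = 560; cumulative 880. Total 880.
Minimum: 504.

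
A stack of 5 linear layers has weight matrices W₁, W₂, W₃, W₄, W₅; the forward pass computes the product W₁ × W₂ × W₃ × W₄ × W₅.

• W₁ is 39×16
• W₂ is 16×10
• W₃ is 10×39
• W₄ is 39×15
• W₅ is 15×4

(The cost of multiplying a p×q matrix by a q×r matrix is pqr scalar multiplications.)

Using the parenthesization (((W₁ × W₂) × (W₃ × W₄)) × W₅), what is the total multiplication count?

20280

(W₁ × W₂): 39×16 by 16×10 → 39×10, cost 39·16·10 = 6240
(W₃ × W₄): 10×39 by 39×15 → 10×15, cost 10·39·15 = 5850
((W₁ × W₂) × (W₃ × W₄)): 39×10 by 10×15 → 39×15, cost 39·10·15 = 5850; cumulative 17940
(((W₁ × W₂) × (W₃ × W₄)) × W₅): 39×15 by 15×4 → 39×4, cost 39·15·4 = 2340; cumulative 20280
Total: 20280 scalar multiplications.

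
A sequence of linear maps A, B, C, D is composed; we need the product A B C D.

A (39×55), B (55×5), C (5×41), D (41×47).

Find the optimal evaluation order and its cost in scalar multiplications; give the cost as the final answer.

Adjacent pairs: AB = 39·55·5 = 10725; BC = 55·5·41 = 11275; CD = 5·41·47 = 9635.
Length 3: A..C: k=1: 0+11275+39·55·41=99220; k=2: 10725+0+39·5·41=18720 → min 18720 | B..D: k=2: 0+9635+55·5·47=22560; k=3: 11275+0+55·41·47=117260 → min 22560.
Length 4: A..D: k=1: 0+22560+39·55·47=123375; k=2: 10725+9635+39·5·47=29525; k=3: 18720+0+39·41·47=93873 → min 29525.
Optimal parenthesization: ((A B) (C D)) with cost 29525.

29525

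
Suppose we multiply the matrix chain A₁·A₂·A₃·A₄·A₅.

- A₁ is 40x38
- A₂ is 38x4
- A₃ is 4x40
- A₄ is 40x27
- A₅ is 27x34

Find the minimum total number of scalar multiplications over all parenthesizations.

Adjacent pairs: A₁A₂ = 40·38·4 = 6080; A₂A₃ = 38·4·40 = 6080; A₃A₄ = 4·40·27 = 4320; A₄A₅ = 40·27·34 = 36720.
Length 3: A₁..A₃: k=1: 0+6080+40·38·40=66880; k=2: 6080+0+40·4·40=12480 → min 12480 | A₂..A₄: k=2: 0+4320+38·4·27=8424; k=3: 6080+0+38·40·27=47120 → min 8424 | A₃..A₅: k=3: 0+36720+4·40·34=42160; k=4: 4320+0+4·27·34=7992 → min 7992.
Length 4: A₁..A₄: k=1: 0+8424+40·38·27=49464; k=2: 6080+4320+40·4·27=14720; k=3: 12480+0+40·40·27=55680 → min 14720 | A₂..A₅: k=2: 0+7992+38·4·34=13160; k=3: 6080+36720+38·40·34=94480; k=4: 8424+0+38·27·34=43308 → min 13160.
Length 5: A₁..A₅: k=1: 0+13160+40·38·34=64840; k=2: 6080+7992+40·4·34=19512; k=3: 12480+36720+40·40·34=103600; k=4: 14720+0+40·27·34=51440 → min 19512.
Optimal order: ((A₁·A₂)·((A₃·A₄)·A₅)) with cost 19512.

19512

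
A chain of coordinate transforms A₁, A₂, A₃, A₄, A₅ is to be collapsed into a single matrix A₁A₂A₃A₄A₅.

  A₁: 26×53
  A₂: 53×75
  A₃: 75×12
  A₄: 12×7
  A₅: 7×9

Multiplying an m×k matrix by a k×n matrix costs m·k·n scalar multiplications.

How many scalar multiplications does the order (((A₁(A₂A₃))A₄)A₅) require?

(A₂A₃): 53×75 by 75×12 → 53×12, cost 53·75·12 = 47700
(A₁(A₂A₃)): 26×53 by 53×12 → 26×12, cost 26·53·12 = 16536; cumulative 64236
((A₁(A₂A₃))A₄): 26×12 by 12×7 → 26×7, cost 26·12·7 = 2184; cumulative 66420
(((A₁(A₂A₃))A₄)A₅): 26×7 by 7×9 → 26×9, cost 26·7·9 = 1638; cumulative 68058
Total: 68058 scalar multiplications.

68058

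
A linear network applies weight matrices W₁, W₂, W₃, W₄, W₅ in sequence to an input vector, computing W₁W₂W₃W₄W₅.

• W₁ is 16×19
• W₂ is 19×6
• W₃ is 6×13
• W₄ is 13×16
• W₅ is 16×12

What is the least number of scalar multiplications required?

5376

Adjacent pairs: W₁W₂ = 16·19·6 = 1824; W₂W₃ = 19·6·13 = 1482; W₃W₄ = 6·13·16 = 1248; W₄W₅ = 13·16·12 = 2496.
Length 3: W₁..W₃: k=1: 0+1482+16·19·13=5434; k=2: 1824+0+16·6·13=3072 → min 3072 | W₂..W₄: k=2: 0+1248+19·6·16=3072; k=3: 1482+0+19·13·16=5434 → min 3072 | W₃..W₅: k=3: 0+2496+6·13·12=3432; k=4: 1248+0+6·16·12=2400 → min 2400.
Length 4: W₁..W₄: k=1: 0+3072+16·19·16=7936; k=2: 1824+1248+16·6·16=4608; k=3: 3072+0+16·13·16=6400 → min 4608 | W₂..W₅: k=2: 0+2400+19·6·12=3768; k=3: 1482+2496+19·13·12=6942; k=4: 3072+0+19·16·12=6720 → min 3768.
Length 5: W₁..W₅: k=1: 0+3768+16·19·12=7416; k=2: 1824+2400+16·6·12=5376; k=3: 3072+2496+16·13·12=8064; k=4: 4608+0+16·16·12=7680 → min 5376.
Optimal order: ((W₁W₂)((W₃W₄)W₅)) with cost 5376.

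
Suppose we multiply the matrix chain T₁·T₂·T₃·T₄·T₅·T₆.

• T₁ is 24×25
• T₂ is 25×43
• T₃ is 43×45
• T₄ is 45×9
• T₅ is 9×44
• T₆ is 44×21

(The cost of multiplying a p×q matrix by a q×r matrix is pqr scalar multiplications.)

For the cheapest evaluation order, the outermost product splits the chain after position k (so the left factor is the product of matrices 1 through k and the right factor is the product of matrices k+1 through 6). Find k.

Adjacent pairs: T₁T₂ = 24·25·43 = 25800; T₂T₃ = 25·43·45 = 48375; T₃T₄ = 43·45·9 = 17415; T₄T₅ = 45·9·44 = 17820; T₅T₆ = 9·44·21 = 8316.
Length 3: T₁..T₃: k=1: 0+48375+24·25·45=75375; k=2: 25800+0+24·43·45=72240 → min 72240 | T₂..T₄: k=2: 0+17415+25·43·9=27090; k=3: 48375+0+25·45·9=58500 → min 27090 | T₃..T₅: k=3: 0+17820+43·45·44=102960; k=4: 17415+0+43·9·44=34443 → min 34443 | T₄..T₆: k=4: 0+8316+45·9·21=16821; k=5: 17820+0+45·44·21=59400 → min 16821.
Length 4: T₁..T₄: k=1: 0+27090+24·25·9=32490; k=2: 25800+17415+24·43·9=52503; k=3: 72240+0+24·45·9=81960 → min 32490 | T₂..T₅: k=2: 0+34443+25·43·44=81743; k=3: 48375+17820+25·45·44=115695; k=4: 27090+0+25·9·44=36990 → min 36990 | T₃..T₆: k=3: 0+16821+43·45·21=57456; k=4: 17415+8316+43·9·21=33858; k=5: 34443+0+43·44·21=74175 → min 33858.
Length 5: T₁..T₅: k=1: 0+36990+24·25·44=63390; k=2: 25800+34443+24·43·44=105651; k=3: 72240+17820+24·45·44=137580; k=4: 32490+0+24·9·44=41994 → min 41994 | T₂..T₆: k=2: 0+33858+25·43·21=56433; k=3: 48375+16821+25·45·21=88821; k=4: 27090+8316+25·9·21=40131; k=5: 36990+0+25·44·21=60090 → min 40131.
Top-level splits: k=1: (T₁..T₁)·(T₂..T₆) → 0+40131+24·25·21 = 52731; k=2: (T₁..T₂)·(T₃..T₆) → 25800+33858+24·43·21 = 81330; k=3: (T₁..T₃)·(T₄..T₆) → 72240+16821+24·45·21 = 111741; k=4: (T₁..T₄)·(T₅..T₆) → 32490+8316+24·9·21 = 45342; k=5: (T₁..T₅)·(T₆..T₆) → 41994+0+24·44·21 = 64170.
Best split is after T₄, i.e. k = 4.

4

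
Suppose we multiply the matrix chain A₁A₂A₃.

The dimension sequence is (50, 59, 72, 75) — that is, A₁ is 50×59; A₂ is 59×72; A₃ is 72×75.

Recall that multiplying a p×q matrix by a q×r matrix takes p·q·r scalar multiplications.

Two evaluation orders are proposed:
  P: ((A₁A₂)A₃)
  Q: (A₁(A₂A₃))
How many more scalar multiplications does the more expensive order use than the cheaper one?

57450

Order P = ((A₁A₂)A₃): (A₁A₂): 50×59 by 59×72 → 50×72, cost 50·59·72 = 212400; ((A₁A₂)A₃): 50×72 by 72×75 → 50×75, cost 50·72·75 = 270000; cumulative 482400. Total 482400.
Order Q = (A₁(A₂A₃)): (A₂A₃): 59×72 by 72×75 → 59×75, cost 59·72·75 = 318600; (A₁(A₂A₃)): 50×59 by 59×75 → 50×75, cost 50·59·75 = 221250; cumulative 539850. Total 539850.
Difference: |482400 − 539850| = 57450.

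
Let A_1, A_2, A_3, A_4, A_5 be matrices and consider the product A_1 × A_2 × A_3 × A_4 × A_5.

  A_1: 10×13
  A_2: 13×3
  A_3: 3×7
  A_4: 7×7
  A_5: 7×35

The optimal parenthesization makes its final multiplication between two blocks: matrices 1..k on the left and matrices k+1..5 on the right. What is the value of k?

2

Adjacent pairs: A_1A_2 = 10·13·3 = 390; A_2A_3 = 13·3·7 = 273; A_3A_4 = 3·7·7 = 147; A_4A_5 = 7·7·35 = 1715.
Length 3: A_1..A_3: k=1: 0+273+10·13·7=1183; k=2: 390+0+10·3·7=600 → min 600 | A_2..A_4: k=2: 0+147+13·3·7=420; k=3: 273+0+13·7·7=910 → min 420 | A_3..A_5: k=3: 0+1715+3·7·35=2450; k=4: 147+0+3·7·35=882 → min 882.
Length 4: A_1..A_4: k=1: 0+420+10·13·7=1330; k=2: 390+147+10·3·7=747; k=3: 600+0+10·7·7=1090 → min 747 | A_2..A_5: k=2: 0+882+13·3·35=2247; k=3: 273+1715+13·7·35=5173; k=4: 420+0+13·7·35=3605 → min 2247.
Top-level splits: k=1: (A_1..A_1)·(A_2..A_5) → 0+2247+10·13·35 = 6797; k=2: (A_1..A_2)·(A_3..A_5) → 390+882+10·3·35 = 2322; k=3: (A_1..A_3)·(A_4..A_5) → 600+1715+10·7·35 = 4765; k=4: (A_1..A_4)·(A_5..A_5) → 747+0+10·7·35 = 3197.
Best split is after A_2, i.e. k = 2.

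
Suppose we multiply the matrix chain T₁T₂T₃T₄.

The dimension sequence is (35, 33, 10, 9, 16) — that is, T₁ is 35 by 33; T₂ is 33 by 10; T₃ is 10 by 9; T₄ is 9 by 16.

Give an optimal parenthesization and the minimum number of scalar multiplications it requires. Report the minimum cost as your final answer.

18405

Adjacent pairs: T₁T₂ = 35·33·10 = 11550; T₂T₃ = 33·10·9 = 2970; T₃T₄ = 10·9·16 = 1440.
Length 3: T₁..T₃: k=1: 0+2970+35·33·9=13365; k=2: 11550+0+35·10·9=14700 → min 13365 | T₂..T₄: k=2: 0+1440+33·10·16=6720; k=3: 2970+0+33·9·16=7722 → min 6720.
Length 4: T₁..T₄: k=1: 0+6720+35·33·16=25200; k=2: 11550+1440+35·10·16=18590; k=3: 13365+0+35·9·16=18405 → min 18405.
Optimal parenthesization: ((T₁(T₂T₃))T₄) with cost 18405.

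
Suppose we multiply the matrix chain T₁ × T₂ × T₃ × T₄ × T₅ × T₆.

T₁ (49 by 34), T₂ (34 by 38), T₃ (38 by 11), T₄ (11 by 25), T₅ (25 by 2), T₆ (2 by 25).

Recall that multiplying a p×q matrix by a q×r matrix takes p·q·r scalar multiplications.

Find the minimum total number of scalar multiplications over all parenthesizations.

9752

Adjacent pairs: T₁T₂ = 49·34·38 = 63308; T₂T₃ = 34·38·11 = 14212; T₃T₄ = 38·11·25 = 10450; T₄T₅ = 11·25·2 = 550; T₅T₆ = 25·2·25 = 1250.
Length 3: T₁..T₃: k=1: 0+14212+49·34·11=32538; k=2: 63308+0+49·38·11=83790 → min 32538 | T₂..T₄: k=2: 0+10450+34·38·25=42750; k=3: 14212+0+34·11·25=23562 → min 23562 | T₃..T₅: k=3: 0+550+38·11·2=1386; k=4: 10450+0+38·25·2=12350 → min 1386 | T₄..T₆: k=4: 0+1250+11·25·25=8125; k=5: 550+0+11·2·25=1100 → min 1100.
Length 4: T₁..T₄: k=1: 0+23562+49·34·25=65212; k=2: 63308+10450+49·38·25=120308; k=3: 32538+0+49·11·25=46013 → min 46013 | T₂..T₅: k=2: 0+1386+34·38·2=3970; k=3: 14212+550+34·11·2=15510; k=4: 23562+0+34·25·2=25262 → min 3970 | T₃..T₆: k=3: 0+1100+38·11·25=11550; k=4: 10450+1250+38·25·25=35450; k=5: 1386+0+38·2·25=3286 → min 3286.
Length 5: T₁..T₅: k=1: 0+3970+49·34·2=7302; k=2: 63308+1386+49·38·2=68418; k=3: 32538+550+49·11·2=34166; k=4: 46013+0+49·25·2=48463 → min 7302 | T₂..T₆: k=2: 0+3286+34·38·25=35586; k=3: 14212+1100+34·11·25=24662; k=4: 23562+1250+34·25·25=46062; k=5: 3970+0+34·2·25=5670 → min 5670.
Length 6: T₁..T₆: k=1: 0+5670+49·34·25=47320; k=2: 63308+3286+49·38·25=113144; k=3: 32538+1100+49·11·25=47113; k=4: 46013+1250+49·25·25=77888; k=5: 7302+0+49·2·25=9752 → min 9752.
Optimal order: ((T₁ × (T₂ × (T₃ × (T₄ × T₅)))) × T₆) with cost 9752.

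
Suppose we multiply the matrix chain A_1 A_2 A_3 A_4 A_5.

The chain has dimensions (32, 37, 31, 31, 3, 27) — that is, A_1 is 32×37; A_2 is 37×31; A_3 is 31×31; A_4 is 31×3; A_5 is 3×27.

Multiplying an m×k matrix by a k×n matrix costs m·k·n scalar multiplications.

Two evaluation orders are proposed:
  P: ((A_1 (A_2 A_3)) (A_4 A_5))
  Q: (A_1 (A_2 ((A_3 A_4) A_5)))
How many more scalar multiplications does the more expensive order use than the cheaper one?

Order P = ((A_1 (A_2 A_3)) (A_4 A_5)): (A_2 A_3): 37×31 by 31×31 → 37×31, cost 37·31·31 = 35557; (A_1 (A_2 A_3)): 32×37 by 37×31 → 32×31, cost 32·37·31 = 36704; cumulative 72261; (A_4 A_5): 31×3 by 3×27 → 31×27, cost 31·3·27 = 2511; ((A_1 (A_2 A_3)) (A_4 A_5)): 32×31 by 31×27 → 32×27, cost 32·31·27 = 26784; cumulative 101556. Total 101556.
Order Q = (A_1 (A_2 ((A_3 A_4) A_5))): (A_3 A_4): 31×31 by 31×3 → 31×3, cost 31·31·3 = 2883; ((A_3 A_4) A_5): 31×3 by 3×27 → 31×27, cost 31·3·27 = 2511; cumulative 5394; (A_2 ((A_3 A_4) A_5)): 37×31 by 31×27 → 37×27, cost 37·31·27 = 30969; cumulative 36363; (A_1 (A_2 ((A_3 A_4) A_5))): 32×37 by 37×27 → 32×27, cost 32·37·27 = 31968; cumulative 68331. Total 68331.
Difference: |101556 − 68331| = 33225.

33225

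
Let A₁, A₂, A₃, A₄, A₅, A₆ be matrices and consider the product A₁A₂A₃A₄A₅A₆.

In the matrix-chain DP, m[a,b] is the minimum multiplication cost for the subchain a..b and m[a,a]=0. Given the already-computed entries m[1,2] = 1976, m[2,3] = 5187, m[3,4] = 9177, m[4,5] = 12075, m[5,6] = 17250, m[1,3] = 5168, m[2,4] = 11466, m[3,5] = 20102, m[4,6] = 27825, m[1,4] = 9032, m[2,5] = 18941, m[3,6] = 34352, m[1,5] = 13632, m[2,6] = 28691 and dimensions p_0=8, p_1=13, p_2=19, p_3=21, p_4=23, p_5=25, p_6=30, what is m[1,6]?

m[1,6] = min over k∈[1,5] of m[1,k]+m[k+1,6]+p_{0}·p_k·p_{6}.
k=1: 0 + 28691 + 8·13·30 = 31811; k=2: 1976 + 34352 + 8·19·30 = 40888; k=3: 5168 + 27825 + 8·21·30 = 38033; k=4: 9032 + 17250 + 8·23·30 = 31802; k=5: 13632 + 0 + 8·25·30 = 19632.
Minimum: 19632 at k=5.

19632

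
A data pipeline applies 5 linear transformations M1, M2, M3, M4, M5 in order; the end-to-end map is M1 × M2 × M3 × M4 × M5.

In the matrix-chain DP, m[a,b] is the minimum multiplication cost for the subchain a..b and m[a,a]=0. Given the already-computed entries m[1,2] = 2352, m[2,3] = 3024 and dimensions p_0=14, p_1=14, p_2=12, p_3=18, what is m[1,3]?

m[1,3] = min over k∈[1,2] of m[1,k]+m[k+1,3]+p_{0}·p_k·p_{3}.
k=1: 0 + 3024 + 14·14·18 = 6552; k=2: 2352 + 0 + 14·12·18 = 5376.
Minimum: 5376 at k=2.

5376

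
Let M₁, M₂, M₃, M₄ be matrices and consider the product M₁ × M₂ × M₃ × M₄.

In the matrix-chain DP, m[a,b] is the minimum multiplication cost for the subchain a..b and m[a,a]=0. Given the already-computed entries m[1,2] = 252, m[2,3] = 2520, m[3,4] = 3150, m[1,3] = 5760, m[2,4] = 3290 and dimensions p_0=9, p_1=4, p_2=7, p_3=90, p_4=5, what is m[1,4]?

m[1,4] = min over k∈[1,3] of m[1,k]+m[k+1,4]+p_{0}·p_k·p_{4}.
k=1: 0 + 3290 + 9·4·5 = 3470; k=2: 252 + 3150 + 9·7·5 = 3717; k=3: 5760 + 0 + 9·90·5 = 9810.
Minimum: 3470 at k=1.

3470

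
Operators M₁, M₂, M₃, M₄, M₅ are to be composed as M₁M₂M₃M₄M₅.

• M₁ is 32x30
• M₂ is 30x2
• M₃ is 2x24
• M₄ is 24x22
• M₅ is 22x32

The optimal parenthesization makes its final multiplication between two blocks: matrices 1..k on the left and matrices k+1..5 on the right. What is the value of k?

Adjacent pairs: M₁M₂ = 32·30·2 = 1920; M₂M₃ = 30·2·24 = 1440; M₃M₄ = 2·24·22 = 1056; M₄M₅ = 24·22·32 = 16896.
Length 3: M₁..M₃: k=1: 0+1440+32·30·24=24480; k=2: 1920+0+32·2·24=3456 → min 3456 | M₂..M₄: k=2: 0+1056+30·2·22=2376; k=3: 1440+0+30·24·22=17280 → min 2376 | M₃..M₅: k=3: 0+16896+2·24·32=18432; k=4: 1056+0+2·22·32=2464 → min 2464.
Length 4: M₁..M₄: k=1: 0+2376+32·30·22=23496; k=2: 1920+1056+32·2·22=4384; k=3: 3456+0+32·24·22=20352 → min 4384 | M₂..M₅: k=2: 0+2464+30·2·32=4384; k=3: 1440+16896+30·24·32=41376; k=4: 2376+0+30·22·32=23496 → min 4384.
Top-level splits: k=1: (M₁..M₁)·(M₂..M₅) → 0+4384+32·30·32 = 35104; k=2: (M₁..M₂)·(M₃..M₅) → 1920+2464+32·2·32 = 6432; k=3: (M₁..M₃)·(M₄..M₅) → 3456+16896+32·24·32 = 44928; k=4: (M₁..M₄)·(M₅..M₅) → 4384+0+32·22·32 = 26912.
Best split is after M₂, i.e. k = 2.

2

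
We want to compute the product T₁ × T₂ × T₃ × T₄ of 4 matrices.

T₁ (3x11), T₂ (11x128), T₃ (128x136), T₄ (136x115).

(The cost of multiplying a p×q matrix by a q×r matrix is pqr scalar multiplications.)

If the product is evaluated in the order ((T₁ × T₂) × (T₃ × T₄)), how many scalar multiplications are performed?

(T₁ × T₂): 3×11 by 11×128 → 3×128, cost 3·11·128 = 4224
(T₃ × T₄): 128×136 by 136×115 → 128×115, cost 128·136·115 = 2001920
((T₁ × T₂) × (T₃ × T₄)): 3×128 by 128×115 → 3×115, cost 3·128·115 = 44160; cumulative 2050304
Total: 2050304 scalar multiplications.

2050304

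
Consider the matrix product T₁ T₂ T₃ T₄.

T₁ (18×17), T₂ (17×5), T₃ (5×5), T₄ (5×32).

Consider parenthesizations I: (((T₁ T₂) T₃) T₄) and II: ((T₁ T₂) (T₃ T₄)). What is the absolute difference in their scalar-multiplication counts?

Order I = (((T₁ T₂) T₃) T₄): (T₁ T₂): 18×17 by 17×5 → 18×5, cost 18·17·5 = 1530; ((T₁ T₂) T₃): 18×5 by 5×5 → 18×5, cost 18·5·5 = 450; cumulative 1980; (((T₁ T₂) T₃) T₄): 18×5 by 5×32 → 18×32, cost 18·5·32 = 2880; cumulative 4860. Total 4860.
Order II = ((T₁ T₂) (T₃ T₄)): (T₁ T₂): 18×17 by 17×5 → 18×5, cost 18·17·5 = 1530; (T₃ T₄): 5×5 by 5×32 → 5×32, cost 5·5·32 = 800; ((T₁ T₂) (T₃ T₄)): 18×5 by 5×32 → 18×32, cost 18·5·32 = 2880; cumulative 5210. Total 5210.
Difference: |4860 − 5210| = 350.

350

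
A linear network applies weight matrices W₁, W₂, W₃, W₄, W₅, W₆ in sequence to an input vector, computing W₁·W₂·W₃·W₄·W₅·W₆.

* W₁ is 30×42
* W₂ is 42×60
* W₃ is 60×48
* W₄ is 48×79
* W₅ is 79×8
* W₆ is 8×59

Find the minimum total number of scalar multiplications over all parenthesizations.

97776

Adjacent pairs: W₁W₂ = 30·42·60 = 75600; W₂W₃ = 42·60·48 = 120960; W₃W₄ = 60·48·79 = 227520; W₄W₅ = 48·79·8 = 30336; W₅W₆ = 79·8·59 = 37288.
Length 3: W₁..W₃: k=1: 0+120960+30·42·48=181440; k=2: 75600+0+30·60·48=162000 → min 162000 | W₂..W₄: k=2: 0+227520+42·60·79=426600; k=3: 120960+0+42·48·79=280224 → min 280224 | W₃..W₅: k=3: 0+30336+60·48·8=53376; k=4: 227520+0+60·79·8=265440 → min 53376 | W₄..W₆: k=4: 0+37288+48·79·59=261016; k=5: 30336+0+48·8·59=52992 → min 52992.
Length 4: W₁..W₄: k=1: 0+280224+30·42·79=379764; k=2: 75600+227520+30·60·79=445320; k=3: 162000+0+30·48·79=275760 → min 275760 | W₂..W₅: k=2: 0+53376+42·60·8=73536; k=3: 120960+30336+42·48·8=167424; k=4: 280224+0+42·79·8=306768 → min 73536 | W₃..W₆: k=3: 0+52992+60·48·59=222912; k=4: 227520+37288+60·79·59=544468; k=5: 53376+0+60·8·59=81696 → min 81696.
Length 5: W₁..W₅: k=1: 0+73536+30·42·8=83616; k=2: 75600+53376+30·60·8=143376; k=3: 162000+30336+30·48·8=203856; k=4: 275760+0+30·79·8=294720 → min 83616 | W₂..W₆: k=2: 0+81696+42·60·59=230376; k=3: 120960+52992+42·48·59=292896; k=4: 280224+37288+42·79·59=513274; k=5: 73536+0+42·8·59=93360 → min 93360.
Length 6: W₁..W₆: k=1: 0+93360+30·42·59=167700; k=2: 75600+81696+30·60·59=263496; k=3: 162000+52992+30·48·59=299952; k=4: 275760+37288+30·79·59=452878; k=5: 83616+0+30·8·59=97776 → min 97776.
Optimal order: ((W₁·(W₂·(W₃·(W₄·W₅))))·W₆) with cost 97776.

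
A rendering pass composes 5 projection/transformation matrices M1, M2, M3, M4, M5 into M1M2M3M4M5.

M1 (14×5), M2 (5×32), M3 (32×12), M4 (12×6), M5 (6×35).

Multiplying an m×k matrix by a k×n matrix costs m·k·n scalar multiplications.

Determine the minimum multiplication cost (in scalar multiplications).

5640

Adjacent pairs: M1M2 = 14·5·32 = 2240; M2M3 = 5·32·12 = 1920; M3M4 = 32·12·6 = 2304; M4M5 = 12·6·35 = 2520.
Length 3: M1..M3: k=1: 0+1920+14·5·12=2760; k=2: 2240+0+14·32·12=7616 → min 2760 | M2..M4: k=2: 0+2304+5·32·6=3264; k=3: 1920+0+5·12·6=2280 → min 2280 | M3..M5: k=3: 0+2520+32·12·35=15960; k=4: 2304+0+32·6·35=9024 → min 9024.
Length 4: M1..M4: k=1: 0+2280+14·5·6=2700; k=2: 2240+2304+14·32·6=7232; k=3: 2760+0+14·12·6=3768 → min 2700 | M2..M5: k=2: 0+9024+5·32·35=14624; k=3: 1920+2520+5·12·35=6540; k=4: 2280+0+5·6·35=3330 → min 3330.
Length 5: M1..M5: k=1: 0+3330+14·5·35=5780; k=2: 2240+9024+14·32·35=26944; k=3: 2760+2520+14·12·35=11160; k=4: 2700+0+14·6·35=5640 → min 5640.
Optimal order: ((M1((M2M3)M4))M5) with cost 5640.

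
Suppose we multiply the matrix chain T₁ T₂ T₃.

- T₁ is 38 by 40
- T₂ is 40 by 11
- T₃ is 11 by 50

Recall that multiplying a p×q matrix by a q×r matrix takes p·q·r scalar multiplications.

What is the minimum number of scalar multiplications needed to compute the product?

37620

Order (T₁ (T₂ T₃)): (T₂ T₃): 40×11 by 11×50 → 40×50, cost 40·11·50 = 22000; (T₁ (T₂ T₃)): 38×40 by 40×50 → 38×50, cost 38·40·50 = 76000; cumulative 98000. Total 98000.
Order ((T₁ T₂) T₃): (T₁ T₂): 38×40 by 40×11 → 38×11, cost 38·40·11 = 16720; ((T₁ T₂) T₃): 38×11 by 11×50 → 38×50, cost 38·11·50 = 20900; cumulative 37620. Total 37620.
Minimum: 37620.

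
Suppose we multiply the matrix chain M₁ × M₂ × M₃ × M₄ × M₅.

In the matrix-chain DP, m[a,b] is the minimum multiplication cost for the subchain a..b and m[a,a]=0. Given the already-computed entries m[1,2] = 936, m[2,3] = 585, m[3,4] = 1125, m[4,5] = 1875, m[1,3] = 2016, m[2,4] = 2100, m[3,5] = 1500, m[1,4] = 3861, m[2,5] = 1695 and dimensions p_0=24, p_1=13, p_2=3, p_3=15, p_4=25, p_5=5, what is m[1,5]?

2796

m[1,5] = min over k∈[1,4] of m[1,k]+m[k+1,5]+p_{0}·p_k·p_{5}.
k=1: 0 + 1695 + 24·13·5 = 3255; k=2: 936 + 1500 + 24·3·5 = 2796; k=3: 2016 + 1875 + 24·15·5 = 5691; k=4: 3861 + 0 + 24·25·5 = 6861.
Minimum: 2796 at k=2.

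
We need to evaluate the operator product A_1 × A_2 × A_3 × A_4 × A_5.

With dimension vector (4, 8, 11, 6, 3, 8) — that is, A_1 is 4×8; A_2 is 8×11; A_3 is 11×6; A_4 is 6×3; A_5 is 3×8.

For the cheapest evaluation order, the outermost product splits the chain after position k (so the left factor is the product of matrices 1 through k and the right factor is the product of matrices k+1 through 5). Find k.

Adjacent pairs: A_1A_2 = 4·8·11 = 352; A_2A_3 = 8·11·6 = 528; A_3A_4 = 11·6·3 = 198; A_4A_5 = 6·3·8 = 144.
Length 3: A_1..A_3: k=1: 0+528+4·8·6=720; k=2: 352+0+4·11·6=616 → min 616 | A_2..A_4: k=2: 0+198+8·11·3=462; k=3: 528+0+8·6·3=672 → min 462 | A_3..A_5: k=3: 0+144+11·6·8=672; k=4: 198+0+11·3·8=462 → min 462.
Length 4: A_1..A_4: k=1: 0+462+4·8·3=558; k=2: 352+198+4·11·3=682; k=3: 616+0+4·6·3=688 → min 558 | A_2..A_5: k=2: 0+462+8·11·8=1166; k=3: 528+144+8·6·8=1056; k=4: 462+0+8·3·8=654 → min 654.
Top-level splits: k=1: (A_1..A_1)·(A_2..A_5) → 0+654+4·8·8 = 910; k=2: (A_1..A_2)·(A_3..A_5) → 352+462+4·11·8 = 1166; k=3: (A_1..A_3)·(A_4..A_5) → 616+144+4·6·8 = 952; k=4: (A_1..A_4)·(A_5..A_5) → 558+0+4·3·8 = 654.
Best split is after A_4, i.e. k = 4.

4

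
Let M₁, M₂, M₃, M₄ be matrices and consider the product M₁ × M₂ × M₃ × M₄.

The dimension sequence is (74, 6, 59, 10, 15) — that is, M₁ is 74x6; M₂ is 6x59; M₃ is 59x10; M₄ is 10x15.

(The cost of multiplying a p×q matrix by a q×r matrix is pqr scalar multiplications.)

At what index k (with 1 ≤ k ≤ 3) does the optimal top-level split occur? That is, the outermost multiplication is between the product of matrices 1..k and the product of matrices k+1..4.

1

Adjacent pairs: M₁M₂ = 74·6·59 = 26196; M₂M₃ = 6·59·10 = 3540; M₃M₄ = 59·10·15 = 8850.
Length 3: M₁..M₃: k=1: 0+3540+74·6·10=7980; k=2: 26196+0+74·59·10=69856 → min 7980 | M₂..M₄: k=2: 0+8850+6·59·15=14160; k=3: 3540+0+6·10·15=4440 → min 4440.
Top-level splits: k=1: (M₁..M₁)·(M₂..M₄) → 0+4440+74·6·15 = 11100; k=2: (M₁..M₂)·(M₃..M₄) → 26196+8850+74·59·15 = 100536; k=3: (M₁..M₃)·(M₄..M₄) → 7980+0+74·10·15 = 19080.
Best split is after M₁, i.e. k = 1.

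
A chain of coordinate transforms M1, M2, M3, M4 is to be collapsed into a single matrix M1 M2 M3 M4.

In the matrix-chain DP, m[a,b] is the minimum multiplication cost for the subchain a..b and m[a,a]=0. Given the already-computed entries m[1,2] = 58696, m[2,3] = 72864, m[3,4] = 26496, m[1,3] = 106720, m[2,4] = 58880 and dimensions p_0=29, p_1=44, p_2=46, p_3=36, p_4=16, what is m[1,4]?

m[1,4] = min over k∈[1,3] of m[1,k]+m[k+1,4]+p_{0}·p_k·p_{4}.
k=1: 0 + 58880 + 29·44·16 = 79296; k=2: 58696 + 26496 + 29·46·16 = 106536; k=3: 106720 + 0 + 29·36·16 = 123424.
Minimum: 79296 at k=1.

79296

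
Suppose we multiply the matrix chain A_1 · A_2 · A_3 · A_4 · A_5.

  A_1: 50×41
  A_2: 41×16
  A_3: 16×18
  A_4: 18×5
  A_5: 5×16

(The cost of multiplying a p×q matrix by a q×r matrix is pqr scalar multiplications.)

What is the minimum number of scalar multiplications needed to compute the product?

18970

Adjacent pairs: A_1A_2 = 50·41·16 = 32800; A_2A_3 = 41·16·18 = 11808; A_3A_4 = 16·18·5 = 1440; A_4A_5 = 18·5·16 = 1440.
Length 3: A_1..A_3: k=1: 0+11808+50·41·18=48708; k=2: 32800+0+50·16·18=47200 → min 47200 | A_2..A_4: k=2: 0+1440+41·16·5=4720; k=3: 11808+0+41·18·5=15498 → min 4720 | A_3..A_5: k=3: 0+1440+16·18·16=6048; k=4: 1440+0+16·5·16=2720 → min 2720.
Length 4: A_1..A_4: k=1: 0+4720+50·41·5=14970; k=2: 32800+1440+50·16·5=38240; k=3: 47200+0+50·18·5=51700 → min 14970 | A_2..A_5: k=2: 0+2720+41·16·16=13216; k=3: 11808+1440+41·18·16=25056; k=4: 4720+0+41·5·16=8000 → min 8000.
Length 5: A_1..A_5: k=1: 0+8000+50·41·16=40800; k=2: 32800+2720+50·16·16=48320; k=3: 47200+1440+50·18·16=63040; k=4: 14970+0+50·5·16=18970 → min 18970.
Optimal order: ((A_1 · (A_2 · (A_3 · A_4))) · A_5) with cost 18970.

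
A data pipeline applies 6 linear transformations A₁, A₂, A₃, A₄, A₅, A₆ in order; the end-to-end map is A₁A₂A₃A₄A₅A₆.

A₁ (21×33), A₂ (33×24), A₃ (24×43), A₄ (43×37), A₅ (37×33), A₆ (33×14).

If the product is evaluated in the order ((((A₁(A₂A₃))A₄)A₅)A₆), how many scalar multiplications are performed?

(A₂A₃): 33×24 by 24×43 → 33×43, cost 33·24·43 = 34056
(A₁(A₂A₃)): 21×33 by 33×43 → 21×43, cost 21·33·43 = 29799; cumulative 63855
((A₁(A₂A₃))A₄): 21×43 by 43×37 → 21×37, cost 21·43·37 = 33411; cumulative 97266
(((A₁(A₂A₃))A₄)A₅): 21×37 by 37×33 → 21×33, cost 21·37·33 = 25641; cumulative 122907
((((A₁(A₂A₃))A₄)A₅)A₆): 21×33 by 33×14 → 21×14, cost 21·33·14 = 9702; cumulative 132609
Total: 132609 scalar multiplications.

132609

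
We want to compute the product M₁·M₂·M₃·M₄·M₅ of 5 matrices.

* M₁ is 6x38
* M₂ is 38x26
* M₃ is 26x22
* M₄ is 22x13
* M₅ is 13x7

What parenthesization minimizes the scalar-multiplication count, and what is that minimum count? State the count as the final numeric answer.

Adjacent pairs: M₁M₂ = 6·38·26 = 5928; M₂M₃ = 38·26·22 = 21736; M₃M₄ = 26·22·13 = 7436; M₄M₅ = 22·13·7 = 2002.
Length 3: M₁..M₃: k=1: 0+21736+6·38·22=26752; k=2: 5928+0+6·26·22=9360 → min 9360 | M₂..M₄: k=2: 0+7436+38·26·13=20280; k=3: 21736+0+38·22·13=32604 → min 20280 | M₃..M₅: k=3: 0+2002+26·22·7=6006; k=4: 7436+0+26·13·7=9802 → min 6006.
Length 4: M₁..M₄: k=1: 0+20280+6·38·13=23244; k=2: 5928+7436+6·26·13=15392; k=3: 9360+0+6·22·13=11076 → min 11076 | M₂..M₅: k=2: 0+6006+38·26·7=12922; k=3: 21736+2002+38·22·7=29590; k=4: 20280+0+38·13·7=23738 → min 12922.
Length 5: M₁..M₅: k=1: 0+12922+6·38·7=14518; k=2: 5928+6006+6·26·7=13026; k=3: 9360+2002+6·22·7=12286; k=4: 11076+0+6·13·7=11622 → min 11622.
Optimal parenthesization: ((((M₁·M₂)·M₃)·M₄)·M₅) with cost 11622.

11622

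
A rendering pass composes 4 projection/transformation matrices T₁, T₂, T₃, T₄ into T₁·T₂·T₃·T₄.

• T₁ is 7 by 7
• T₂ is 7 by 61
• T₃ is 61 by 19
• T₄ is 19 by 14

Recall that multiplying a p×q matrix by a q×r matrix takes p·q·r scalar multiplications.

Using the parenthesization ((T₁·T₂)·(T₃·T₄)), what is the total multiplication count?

25193

(T₁·T₂): 7×7 by 7×61 → 7×61, cost 7·7·61 = 2989
(T₃·T₄): 61×19 by 19×14 → 61×14, cost 61·19·14 = 16226
((T₁·T₂)·(T₃·T₄)): 7×61 by 61×14 → 7×14, cost 7·61·14 = 5978; cumulative 25193
Total: 25193 scalar multiplications.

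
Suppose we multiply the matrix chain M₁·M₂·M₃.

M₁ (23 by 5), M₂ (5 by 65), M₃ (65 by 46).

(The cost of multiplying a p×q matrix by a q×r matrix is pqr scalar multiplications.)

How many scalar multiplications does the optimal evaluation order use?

20240

Order (M₁·(M₂·M₃)): (M₂·M₃): 5×65 by 65×46 → 5×46, cost 5·65·46 = 14950; (M₁·(M₂·M₃)): 23×5 by 5×46 → 23×46, cost 23·5·46 = 5290; cumulative 20240. Total 20240.
Order ((M₁·M₂)·M₃): (M₁·M₂): 23×5 by 5×65 → 23×65, cost 23·5·65 = 7475; ((M₁·M₂)·M₃): 23×65 by 65×46 → 23×46, cost 23·65·46 = 68770; cumulative 76245. Total 76245.
Minimum: 20240.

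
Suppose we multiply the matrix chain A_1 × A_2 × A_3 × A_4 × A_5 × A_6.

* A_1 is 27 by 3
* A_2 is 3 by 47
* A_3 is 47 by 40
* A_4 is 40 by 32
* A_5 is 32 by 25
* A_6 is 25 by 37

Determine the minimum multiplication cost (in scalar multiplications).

17652

Adjacent pairs: A_1A_2 = 27·3·47 = 3807; A_2A_3 = 3·47·40 = 5640; A_3A_4 = 47·40·32 = 60160; A_4A_5 = 40·32·25 = 32000; A_5A_6 = 32·25·37 = 29600.
Length 3: A_1..A_3: k=1: 0+5640+27·3·40=8880; k=2: 3807+0+27·47·40=54567 → min 8880 | A_2..A_4: k=2: 0+60160+3·47·32=64672; k=3: 5640+0+3·40·32=9480 → min 9480 | A_3..A_5: k=3: 0+32000+47·40·25=79000; k=4: 60160+0+47·32·25=97760 → min 79000 | A_4..A_6: k=4: 0+29600+40·32·37=76960; k=5: 32000+0+40·25·37=69000 → min 69000.
Length 4: A_1..A_4: k=1: 0+9480+27·3·32=12072; k=2: 3807+60160+27·47·32=104575; k=3: 8880+0+27·40·32=43440 → min 12072 | A_2..A_5: k=2: 0+79000+3·47·25=82525; k=3: 5640+32000+3·40·25=40640; k=4: 9480+0+3·32·25=11880 → min 11880 | A_3..A_6: k=3: 0+69000+47·40·37=138560; k=4: 60160+29600+47·32·37=145408; k=5: 79000+0+47·25·37=122475 → min 122475.
Length 5: A_1..A_5: k=1: 0+11880+27·3·25=13905; k=2: 3807+79000+27·47·25=114532; k=3: 8880+32000+27·40·25=67880; k=4: 12072+0+27·32·25=33672 → min 13905 | A_2..A_6: k=2: 0+122475+3·47·37=127692; k=3: 5640+69000+3·40·37=79080; k=4: 9480+29600+3·32·37=42632; k=5: 11880+0+3·25·37=14655 → min 14655.
Length 6: A_1..A_6: k=1: 0+14655+27·3·37=17652; k=2: 3807+122475+27·47·37=173235; k=3: 8880+69000+27·40·37=117840; k=4: 12072+29600+27·32·37=73640; k=5: 13905+0+27·25·37=38880 → min 17652.
Optimal order: (A_1 × ((((A_2 × A_3) × A_4) × A_5) × A_6)) with cost 17652.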